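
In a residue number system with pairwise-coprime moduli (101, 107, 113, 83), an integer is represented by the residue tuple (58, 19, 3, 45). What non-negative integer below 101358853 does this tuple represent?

83944087

From x ≡ 58 (mod 101) write x = 58 + 101t. Substituting into x ≡ 19 (mod 107) gives 101t ≡ 68 (mod 107), and since 101⁻¹ ≡ 89 (mod 107), t ≡ 60. Hence x ≡ 58 + 101·60 = 6118 (mod 10807).
From x ≡ 6118 (mod 10807) write x = 6118 + 10807t. Substituting into x ≡ 3 (mod 113) gives 10807t ≡ 100 (mod 113), and since 72⁻¹ ≡ 11 (mod 113), t ≡ 83. Hence x ≡ 6118 + 10807·83 = 903099 (mod 1221191).
From x ≡ 903099 (mod 1221191) write x = 903099 + 1221191t. Substituting into x ≡ 45 (mod 83) gives 1221191t ≡ 69 (mod 83), and since 12⁻¹ ≡ 7 (mod 83), t ≡ 68. Hence x ≡ 903099 + 1221191·68 = 83944087 (mod 101358853).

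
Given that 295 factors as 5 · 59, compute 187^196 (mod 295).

Mod 5: 187 ≡ 2; since 4 | 196, by Fermat 2^196 ≡ 1 (mod 5).
Mod 59: 187 ≡ 10; by Fermat, exponent reduces to 196 mod 58 = 22; 10^22 ≡ 19 (mod 59).
Combine by CRT: x ≡ 1 (mod 5), x ≡ 19 (mod 59) ⇒ x ≡ 196 (mod 295).

196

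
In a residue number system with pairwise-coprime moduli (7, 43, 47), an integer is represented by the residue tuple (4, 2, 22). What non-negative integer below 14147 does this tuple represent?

13934

Combine the congruences pairwise.
From x ≡ 4 (mod 7) write x = 4 + 7t. Substituting into x ≡ 2 (mod 43) gives 7t ≡ 41 (mod 43), and since 7⁻¹ ≡ 37 (mod 43), t ≡ 12. Hence x ≡ 4 + 7·12 = 88 (mod 301).
From x ≡ 88 (mod 301) write x = 88 + 301t. Substituting into x ≡ 22 (mod 47) gives 301t ≡ 28 (mod 47), and since 19⁻¹ ≡ 5 (mod 47), t ≡ 46. Hence x ≡ 88 + 301·46 = 13934 (mod 14147).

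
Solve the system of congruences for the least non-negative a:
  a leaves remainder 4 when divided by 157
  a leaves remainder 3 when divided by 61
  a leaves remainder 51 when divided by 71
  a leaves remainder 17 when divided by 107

The moduli are pairwise coprime; N = 157·61·71·107 = 72756469.
N/157 = 463417; 463417 ≡ 110 (mod 157); 110·10 ≡ 1, so inverse 10.
N/61 = 1192729; 1192729 ≡ 57 (mod 61); 57·15 ≡ 1, so inverse 15.
N/71 = 1024739; 1024739 ≡ 67 (mod 71); 67·53 ≡ 1, so inverse 53.
N/107 = 679967; 679967 ≡ 89 (mod 107); 89·101 ≡ 1, so inverse 101.
a ≡ 4·463417·10 + 3·1192729·15 + 51·1024739·53 + 17·679967·101 = 4009582341.
4009582341 mod 72756469 = 7976546.

7976546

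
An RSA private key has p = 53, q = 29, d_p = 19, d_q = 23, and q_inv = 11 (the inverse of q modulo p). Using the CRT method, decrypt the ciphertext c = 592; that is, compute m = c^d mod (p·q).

m₁ = c^(d_p) mod p: c ≡ 9 (mod 53), and 9^19 mod 53 = 43.
m₂ = c^(d_q) mod q: c ≡ 12 (mod 29), and 12^23 mod 29 = 17.
h = q_inv·(m₁ − m₂) mod p = 11·(43 − 17) mod 53 = 21.
m = m₂ + h·q = 17 + 21·29 = 626.

626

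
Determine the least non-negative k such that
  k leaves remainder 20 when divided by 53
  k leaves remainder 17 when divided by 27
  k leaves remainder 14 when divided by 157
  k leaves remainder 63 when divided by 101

Combine the congruences pairwise.
From k ≡ 20 (mod 53) write k = 20 + 53t. Substituting into k ≡ 17 (mod 27) gives 53t ≡ 24 (mod 27), and since 26⁻¹ ≡ 26 (mod 27), t ≡ 3. Hence k ≡ 20 + 53·3 = 179 (mod 1431).
From k ≡ 179 (mod 1431) write k = 179 + 1431t. Substituting into k ≡ 14 (mod 157) gives 1431t ≡ 149 (mod 157), and since 18⁻¹ ≡ 96 (mod 157), t ≡ 17. Hence k ≡ 179 + 1431·17 = 24506 (mod 224667).
From k ≡ 24506 (mod 224667) write k = 24506 + 224667t. Substituting into k ≡ 63 (mod 101) gives 224667t ≡ 100 (mod 101), and since 43⁻¹ ≡ 47 (mod 101), t ≡ 54. Hence k ≡ 24506 + 224667·54 = 12156524 (mod 22691367).

12156524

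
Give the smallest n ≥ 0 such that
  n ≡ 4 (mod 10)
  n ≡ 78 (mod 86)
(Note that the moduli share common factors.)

164

gcd(10, 86) = 2 and 2 | (78 − 4), so the pair is consistent; merging gives n ≡ 164 (mod 430), where 430 = lcm(10, 86).
The solution is unique modulo lcm(10, 86) = 430.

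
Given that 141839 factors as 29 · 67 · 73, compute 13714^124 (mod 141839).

99863

Mod 29: 13714 ≡ 26; by Fermat, exponent reduces to 124 mod 28 = 12; 26^12 ≡ 16 (mod 29).
Mod 67: 13714 ≡ 46; by Fermat, exponent reduces to 124 mod 66 = 58; 46^58 ≡ 33 (mod 67).
Mod 73: 13714 ≡ 63; by Fermat, exponent reduces to 124 mod 72 = 52; 63^52 ≡ 72 (mod 73).
Combine by CRT: x ≡ 16 (mod 29), x ≡ 33 (mod 67), x ≡ 72 (mod 73) ⇒ x ≡ 99863 (mod 141839).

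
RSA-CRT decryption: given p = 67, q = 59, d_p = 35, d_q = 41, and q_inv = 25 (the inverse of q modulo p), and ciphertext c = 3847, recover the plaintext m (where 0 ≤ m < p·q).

m₁ = c^(d_p) mod p: c ≡ 28 (mod 67), and 28^35 mod 67 = 20.
m₂ = c^(d_q) mod q: c ≡ 12 (mod 59), and 12^41 mod 59 = 36.
h = q_inv·(m₁ − m₂) mod p = 25·(20 − 36) mod 67 = 2.
m = m₂ + h·q = 36 + 2·59 = 154.

154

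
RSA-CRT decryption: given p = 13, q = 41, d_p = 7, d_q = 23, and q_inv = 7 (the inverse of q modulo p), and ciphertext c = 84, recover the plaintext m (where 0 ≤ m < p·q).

m₁ = c^(d_p) mod p: c ≡ 6 (mod 13), and 6^7 mod 13 = 7.
m₂ = c^(d_q) mod q: c ≡ 2 (mod 41), and 2^23 mod 41 = 8.
h = q_inv·(m₁ − m₂) mod p = 7·(7 − 8) mod 13 = 6.
m = m₂ + h·q = 8 + 6·41 = 254.

254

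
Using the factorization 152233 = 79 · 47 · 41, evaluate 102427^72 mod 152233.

148585

Mod 79: 102427 ≡ 43; 43^72 ≡ 65 (mod 79).
Mod 47: 102427 ≡ 14; by Fermat, exponent reduces to 72 mod 46 = 26; 14^26 ≡ 18 (mod 47).
Mod 41: 102427 ≡ 9; by Fermat, exponent reduces to 72 mod 40 = 32; 9^32 ≡ 1 (mod 41).
Combine by CRT: x ≡ 65 (mod 79), x ≡ 18 (mod 47), x ≡ 1 (mod 41) ⇒ x ≡ 148585 (mod 152233).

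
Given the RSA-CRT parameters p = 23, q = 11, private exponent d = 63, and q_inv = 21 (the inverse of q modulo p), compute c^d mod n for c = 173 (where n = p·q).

215

d_p = d mod (p−1) = 63 mod 22 = 19; d_q = d mod (q−1) = 3.
m₁ = c^(d_p) mod p: c ≡ 12 (mod 23), and 12^19 mod 23 = 8.
m₂ = c^(d_q) mod q: c ≡ 8 (mod 11), and 8^3 mod 11 = 6.
h = q_inv·(m₁ − m₂) mod p = 21·(8 − 6) mod 23 = 19.
m = m₂ + h·q = 6 + 19·11 = 215.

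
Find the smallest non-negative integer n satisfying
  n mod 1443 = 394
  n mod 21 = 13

gcd(1443, 21) = 3 and 3 | (13 − 394), so the pair is consistent; merging gives n ≡ 6166 (mod 10101), where 10101 = lcm(1443, 21).
The solution is unique modulo lcm(1443, 21) = 10101.

6166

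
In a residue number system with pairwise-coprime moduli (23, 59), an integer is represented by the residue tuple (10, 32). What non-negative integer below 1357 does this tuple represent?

976

Combine the congruences pairwise.
From x ≡ 10 (mod 23) write x = 10 + 23t. Substituting into x ≡ 32 (mod 59) gives 23t ≡ 22 (mod 59), and since 23⁻¹ ≡ 18 (mod 59), t ≡ 42. Hence x ≡ 10 + 23·42 = 976 (mod 1357).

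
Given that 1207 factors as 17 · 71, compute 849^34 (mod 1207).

Mod 17: 849 ≡ 16; by Fermat, exponent reduces to 34 mod 16 = 2; 16^2 ≡ 1 (mod 17).
Mod 71: 849 ≡ 68; 68^34 ≡ 24 (mod 71).
Combine by CRT: x ≡ 1 (mod 17), x ≡ 24 (mod 71) ⇒ x ≡ 1089 (mod 1207).

1089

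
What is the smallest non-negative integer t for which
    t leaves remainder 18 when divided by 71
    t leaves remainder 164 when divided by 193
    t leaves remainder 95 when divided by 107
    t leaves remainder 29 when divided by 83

The moduli are pairwise coprime; N = 71·193·107·83 = 121696343.
N/71 = 1714033; 1714033 ≡ 22 (mod 71); 22·42 ≡ 1, so inverse 42.
N/193 = 630551; 630551 ≡ 20 (mod 193); 20·29 ≡ 1, so inverse 29.
N/107 = 1137349; 1137349 ≡ 46 (mod 107); 46·7 ≡ 1, so inverse 7.
N/83 = 1466221; 1466221 ≡ 26 (mod 83); 26·16 ≡ 1, so inverse 16.
t ≡ 18·1714033·42 + 164·630551·29 + 95·1137349·7 + 29·1466221·16 = 5731373133.
5731373133 mod 121696343 = 11645012.

11645012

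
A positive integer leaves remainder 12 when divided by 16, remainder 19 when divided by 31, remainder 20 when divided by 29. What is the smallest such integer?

7676

From k ≡ 12 (mod 16) write k = 12 + 16t. Substituting into k ≡ 19 (mod 31) gives 16t ≡ 7 (mod 31), and since 16⁻¹ ≡ 2 (mod 31), t ≡ 14. Hence k ≡ 12 + 16·14 = 236 (mod 496).
From k ≡ 236 (mod 496) write k = 236 + 496t. Substituting into k ≡ 20 (mod 29) gives 496t ≡ 16 (mod 29), and since 3⁻¹ ≡ 10 (mod 29), t ≡ 15. Hence k ≡ 236 + 496·15 = 7676 (mod 14384).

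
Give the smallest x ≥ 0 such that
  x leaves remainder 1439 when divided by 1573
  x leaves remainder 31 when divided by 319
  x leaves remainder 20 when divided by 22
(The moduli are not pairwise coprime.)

gcd(1573, 319) = 11 and 11 | (31 − 1439), so the pair is consistent; merging gives x ≡ 10877 (mod 45617), where 45617 = lcm(1573, 319).
gcd(45617, 22) = 11 and 11 | (20 − 10877), so the pair is consistent; merging gives x ≡ 56494 (mod 91234), where 91234 = lcm(45617, 22).
The solution is unique modulo lcm(1573, 319, 22) = 91234.

56494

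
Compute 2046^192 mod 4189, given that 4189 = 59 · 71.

3153

Mod 59: 2046 ≡ 40; by Fermat, exponent reduces to 192 mod 58 = 18; 40^18 ≡ 26 (mod 59).
Mod 71: 2046 ≡ 58; by Fermat, exponent reduces to 192 mod 70 = 52; 58^52 ≡ 29 (mod 71).
Combine by CRT: x ≡ 26 (mod 59), x ≡ 29 (mod 71) ⇒ x ≡ 3153 (mod 4189).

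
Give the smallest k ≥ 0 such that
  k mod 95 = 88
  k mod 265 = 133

Combine the congruences pairwise.
gcd(95, 265) = 5 and 5 | (133 − 88), so the pair is consistent; merging gives k ≡ 1988 (mod 5035), where 5035 = lcm(95, 265).
The solution is unique modulo lcm(95, 265) = 5035.

1988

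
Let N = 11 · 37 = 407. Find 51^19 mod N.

393

Mod 11: 51 ≡ 7; by Fermat, exponent reduces to 19 mod 10 = 9; 7^9 ≡ 8 (mod 11).
Mod 37: 51 ≡ 14; 14^19 ≡ 23 (mod 37).
Combine by CRT: x ≡ 8 (mod 11), x ≡ 23 (mod 37) ⇒ x ≡ 393 (mod 407).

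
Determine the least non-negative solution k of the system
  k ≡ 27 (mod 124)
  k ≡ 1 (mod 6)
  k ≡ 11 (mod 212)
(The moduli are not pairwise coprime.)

7219

gcd(124, 6) = 2 and 2 | (1 − 27), so the pair is consistent; merging gives k ≡ 151 (mod 372), where 372 = lcm(124, 6).
gcd(372, 212) = 4 and 4 | (11 − 151), so the pair is consistent; merging gives k ≡ 7219 (mod 19716), where 19716 = lcm(372, 212).
The solution is unique modulo lcm(124, 6, 212) = 19716.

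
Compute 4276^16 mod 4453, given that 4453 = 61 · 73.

3228

Mod 61: 4276 ≡ 6; 6^16 ≡ 56 (mod 61).
Mod 73: 4276 ≡ 42; 42^16 ≡ 16 (mod 73).
Combine by CRT: x ≡ 56 (mod 61), x ≡ 16 (mod 73) ⇒ x ≡ 3228 (mod 4453).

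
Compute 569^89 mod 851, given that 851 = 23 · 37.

362

Mod 23: 569 ≡ 17; by Fermat, exponent reduces to 89 mod 22 = 1; 17^1 ≡ 17 (mod 23).
Mod 37: 569 ≡ 14; by Fermat, exponent reduces to 89 mod 36 = 17; 14^17 ≡ 29 (mod 37).
Combine by CRT: x ≡ 17 (mod 23), x ≡ 29 (mod 37) ⇒ x ≡ 362 (mod 851).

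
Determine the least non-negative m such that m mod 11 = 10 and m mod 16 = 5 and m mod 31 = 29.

4245

The moduli are pairwise coprime; N = 11·16·31 = 5456.
N/11 = 496; 496 ≡ 1 (mod 11), inverse 1.
N/16 = 341; 341 ≡ 5 (mod 16); 5·13 ≡ 1, so inverse 13.
N/31 = 176; 176 ≡ 21 (mod 31); 21·3 ≡ 1, so inverse 3.
m ≡ 10·496·1 + 5·341·13 + 29·176·3 = 42437.
42437 mod 5456 = 4245.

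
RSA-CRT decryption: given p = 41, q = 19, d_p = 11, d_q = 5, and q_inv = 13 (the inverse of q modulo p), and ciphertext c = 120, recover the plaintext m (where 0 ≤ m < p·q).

670

m₁ = c^(d_p) mod p: c ≡ 38 (mod 41), and 38^11 mod 41 = 14.
m₂ = c^(d_q) mod q: c ≡ 6 (mod 19), and 6^5 mod 19 = 5.
h = q_inv·(m₁ − m₂) mod p = 13·(14 − 5) mod 41 = 35.
m = m₂ + h·q = 5 + 35·19 = 670.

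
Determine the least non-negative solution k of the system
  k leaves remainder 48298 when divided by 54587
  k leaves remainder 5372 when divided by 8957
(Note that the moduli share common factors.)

gcd(54587, 8957) = 169 and 169 | (5372 − 48298), so the pair is consistent; merging gives k ≡ 1904256 (mod 2893111), where 2893111 = lcm(54587, 8957).
The solution is unique modulo lcm(54587, 8957) = 2893111.

1904256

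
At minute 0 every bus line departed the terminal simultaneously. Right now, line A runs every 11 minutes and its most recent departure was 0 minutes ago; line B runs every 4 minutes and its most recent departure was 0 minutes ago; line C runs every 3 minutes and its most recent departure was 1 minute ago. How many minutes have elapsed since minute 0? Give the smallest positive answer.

88

The moduli are pairwise coprime; N = 11·4·3 = 132.
N/11 = 12; 12 ≡ 1 (mod 11), inverse 1.
N/4 = 33; 33 ≡ 1 (mod 4), inverse 1.
N/3 = 44; 44 ≡ 2 (mod 3); 2·2 ≡ 1, so inverse 2.
t ≡ 0·12·1 + 0·33·1 + 1·44·2 = 88.
88 mod 132 = 88.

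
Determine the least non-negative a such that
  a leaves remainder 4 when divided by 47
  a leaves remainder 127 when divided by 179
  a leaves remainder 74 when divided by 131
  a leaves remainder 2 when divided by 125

The moduli are pairwise coprime; N = 47·179·131·125 = 137762875.
N/47 = 2931125; 2931125 ≡ 17 (mod 47); 17·36 ≡ 1, so inverse 36.
N/179 = 769625; 769625 ≡ 104 (mod 179); 104·105 ≡ 1, so inverse 105.
N/131 = 1051625; 1051625 ≡ 88 (mod 131); 88·67 ≡ 1, so inverse 67.
N/125 = 1102103; 1102103 ≡ 103 (mod 125); 103·17 ≡ 1, so inverse 17.
a ≡ 4·2931125·36 + 127·769625·105 + 74·1051625·67 + 2·1102103·17 = 15936459627.
15936459627 mod 137762875 = 93729002.

93729002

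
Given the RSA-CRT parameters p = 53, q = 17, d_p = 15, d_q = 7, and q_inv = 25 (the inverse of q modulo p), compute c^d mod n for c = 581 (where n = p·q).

m₁ = c^(d_p) mod p: c ≡ 51 (mod 53), and 51^15 mod 53 = 39.
m₂ = c^(d_q) mod q: c ≡ 3 (mod 17), and 3^7 mod 17 = 11.
h = q_inv·(m₁ − m₂) mod p = 25·(39 − 11) mod 53 = 11.
m = m₂ + h·q = 11 + 11·17 = 198.

198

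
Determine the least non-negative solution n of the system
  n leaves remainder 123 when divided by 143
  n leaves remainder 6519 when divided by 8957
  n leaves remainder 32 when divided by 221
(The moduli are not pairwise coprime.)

812649

gcd(143, 8957) = 13 and 13 | (6519 − 123), so the pair is consistent; merging gives n ≡ 24433 (mod 98527), where 98527 = lcm(143, 8957).
gcd(98527, 221) = 13 and 13 | (32 − 24433), so the pair is consistent; merging gives n ≡ 812649 (mod 1674959), where 1674959 = lcm(98527, 221).
The solution is unique modulo lcm(143, 8957, 221) = 1674959.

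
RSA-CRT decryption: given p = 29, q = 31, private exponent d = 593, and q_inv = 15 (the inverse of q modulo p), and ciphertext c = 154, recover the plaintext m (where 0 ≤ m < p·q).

92

d_p = d mod (p−1) = 593 mod 28 = 5; d_q = d mod (q−1) = 23.
m₁ = c^(d_p) mod p: c ≡ 9 (mod 29), and 9^5 mod 29 = 5.
m₂ = c^(d_q) mod q: c ≡ 30 (mod 31), and 30^23 mod 31 = 30.
h = q_inv·(m₁ − m₂) mod p = 15·(5 − 30) mod 29 = 2.
m = m₂ + h·q = 30 + 2·31 = 92.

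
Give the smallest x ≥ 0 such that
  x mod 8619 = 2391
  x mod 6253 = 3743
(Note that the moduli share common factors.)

235104

gcd(8619, 6253) = 169 and 169 | (3743 − 2391), so the pair is consistent; merging gives x ≡ 235104 (mod 318903), where 318903 = lcm(8619, 6253).
The solution is unique modulo lcm(8619, 6253) = 318903.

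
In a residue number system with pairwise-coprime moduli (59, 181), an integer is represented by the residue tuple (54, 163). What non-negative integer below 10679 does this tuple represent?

Combine the congruences pairwise.
From x ≡ 54 (mod 59) write x = 54 + 59t. Substituting into x ≡ 163 (mod 181) gives 59t ≡ 109 (mod 181), and since 59⁻¹ ≡ 135 (mod 181), t ≡ 54. Hence x ≡ 54 + 59·54 = 3240 (mod 10679).

3240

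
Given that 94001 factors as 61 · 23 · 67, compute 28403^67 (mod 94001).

62305

Mod 61: 28403 ≡ 38; by Fermat, exponent reduces to 67 mod 60 = 7; 38^7 ≡ 24 (mod 61).
Mod 23: 28403 ≡ 21; by Fermat, exponent reduces to 67 mod 22 = 1; 21^1 ≡ 21 (mod 23).
Mod 67: 28403 ≡ 62; by Fermat, exponent reduces to 67 mod 66 = 1; 62^1 ≡ 62 (mod 67).
Combine by CRT: x ≡ 24 (mod 61), x ≡ 21 (mod 23), x ≡ 62 (mod 67) ⇒ x ≡ 62305 (mod 94001).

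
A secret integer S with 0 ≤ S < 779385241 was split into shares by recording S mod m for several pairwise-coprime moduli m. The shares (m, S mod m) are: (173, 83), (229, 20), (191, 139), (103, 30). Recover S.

518958217

The moduli are pairwise coprime; N = 173·229·191·103 = 779385241.
N/173 = 4505117; 4505117 ≡ 24 (mod 173); 24·137 ≡ 1, so inverse 137.
N/229 = 3403429; 3403429 ≡ 31 (mod 229); 31·133 ≡ 1, so inverse 133.
N/191 = 4080551; 4080551 ≡ 27 (mod 191); 27·92 ≡ 1, so inverse 92.
N/103 = 7566847; 7566847 ≡ 55 (mod 103); 55·15 ≡ 1, so inverse 15.
S ≡ 83·4505117·137 + 20·3403429·133 + 139·4080551·92 + 30·7566847·15 = 115867973885.
115867973885 mod 779385241 = 518958217.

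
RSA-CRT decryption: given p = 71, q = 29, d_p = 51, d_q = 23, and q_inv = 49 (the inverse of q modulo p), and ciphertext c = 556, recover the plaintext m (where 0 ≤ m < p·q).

1164

m₁ = c^(d_p) mod p: c ≡ 59 (mod 71), and 59^51 mod 71 = 28.
m₂ = c^(d_q) mod q: c ≡ 5 (mod 29), and 5^23 mod 29 = 4.
h = q_inv·(m₁ − m₂) mod p = 49·(28 − 4) mod 71 = 40.
m = m₂ + h·q = 4 + 40·29 = 1164.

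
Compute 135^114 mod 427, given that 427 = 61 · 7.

Mod 61: 135 ≡ 13; by Fermat, exponent reduces to 114 mod 60 = 54; 13^54 ≡ 1 (mod 61).
Mod 7: 135 ≡ 2; since 6 | 114, by Fermat 2^114 ≡ 1 (mod 7).
Combine by CRT: x ≡ 1 (mod 61), x ≡ 1 (mod 7) ⇒ x ≡ 1 (mod 427).

1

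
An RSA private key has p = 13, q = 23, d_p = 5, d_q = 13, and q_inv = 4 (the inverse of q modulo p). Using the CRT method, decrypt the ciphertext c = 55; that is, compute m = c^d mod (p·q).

35

m₁ = c^(d_p) mod p: c ≡ 3 (mod 13), and 3^5 mod 13 = 9.
m₂ = c^(d_q) mod q: c ≡ 9 (mod 23), and 9^13 mod 23 = 12.
h = q_inv·(m₁ − m₂) mod p = 4·(9 − 12) mod 13 = 1.
m = m₂ + h·q = 12 + 1·23 = 35.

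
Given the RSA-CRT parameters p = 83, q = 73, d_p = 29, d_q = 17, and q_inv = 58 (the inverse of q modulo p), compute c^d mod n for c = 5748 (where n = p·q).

m₁ = c^(d_p) mod p: c ≡ 21 (mod 83), and 21^29 mod 83 = 11.
m₂ = c^(d_q) mod q: c ≡ 54 (mod 73), and 54^17 mod 73 = 50.
h = q_inv·(m₁ − m₂) mod p = 58·(11 − 50) mod 83 = 62.
m = m₂ + h·q = 50 + 62·73 = 4576.

4576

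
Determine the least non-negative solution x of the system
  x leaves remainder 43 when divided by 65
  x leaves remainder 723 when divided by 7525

15773

gcd(65, 7525) = 5 and 5 | (723 − 43), so the pair is consistent; merging gives x ≡ 15773 (mod 97825), where 97825 = lcm(65, 7525).
The solution is unique modulo lcm(65, 7525) = 97825.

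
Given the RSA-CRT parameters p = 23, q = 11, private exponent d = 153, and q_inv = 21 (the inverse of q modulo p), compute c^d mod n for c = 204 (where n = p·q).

d_p = d mod (p−1) = 153 mod 22 = 21; d_q = d mod (q−1) = 3.
m₁ = c^(d_p) mod p: c ≡ 20 (mod 23), and 20^21 mod 23 = 15.
m₂ = c^(d_q) mod q: c ≡ 6 (mod 11), and 6^3 mod 11 = 7.
h = q_inv·(m₁ − m₂) mod p = 21·(15 − 7) mod 23 = 7.
m = m₂ + h·q = 7 + 7·11 = 84.

84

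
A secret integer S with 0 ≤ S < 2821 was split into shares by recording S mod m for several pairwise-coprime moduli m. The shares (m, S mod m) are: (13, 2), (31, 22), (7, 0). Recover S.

301

The moduli are pairwise coprime; N = 13·31·7 = 2821.
N/13 = 217; 217 ≡ 9 (mod 13); 9·3 ≡ 1, so inverse 3.
N/31 = 91; 91 ≡ 29 (mod 31); 29·15 ≡ 1, so inverse 15.
N/7 = 403; 403 ≡ 4 (mod 7); 4·2 ≡ 1, so inverse 2.
S ≡ 2·217·3 + 22·91·15 + 0·403·2 = 31332.
31332 mod 2821 = 301.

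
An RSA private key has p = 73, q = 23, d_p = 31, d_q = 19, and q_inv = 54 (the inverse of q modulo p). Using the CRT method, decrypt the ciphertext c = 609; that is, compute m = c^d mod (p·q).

m₁ = c^(d_p) mod p: c ≡ 25 (mod 73), and 25^31 mod 73 = 19.
m₂ = c^(d_q) mod q: c ≡ 11 (mod 23), and 11^19 mod 23 = 15.
h = q_inv·(m₁ − m₂) mod p = 54·(19 − 15) mod 73 = 70.
m = m₂ + h·q = 15 + 70·23 = 1625.

1625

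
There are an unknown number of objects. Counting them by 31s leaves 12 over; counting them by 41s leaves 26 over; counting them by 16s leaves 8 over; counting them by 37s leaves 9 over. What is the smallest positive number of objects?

The moduli are pairwise coprime; M = 31·41·16·37 = 752432.
M/31 = 24272; 24272 ≡ 30 (mod 31); 30·30 ≡ 1, so inverse 30.
M/41 = 18352; 18352 ≡ 25 (mod 41); 25·23 ≡ 1, so inverse 23.
M/16 = 47027; 47027 ≡ 3 (mod 16); 3·11 ≡ 1, so inverse 11.
M/37 = 20336; 20336 ≡ 23 (mod 37); 23·29 ≡ 1, so inverse 29.
N ≡ 12·24272·30 + 26·18352·23 + 8·47027·11 + 9·20336·29 = 29158488.
29158488 mod 752432 = 566072.

566072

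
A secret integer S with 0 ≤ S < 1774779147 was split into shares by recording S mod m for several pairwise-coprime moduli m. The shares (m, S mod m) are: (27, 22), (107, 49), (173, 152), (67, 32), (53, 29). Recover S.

948138070

The moduli are pairwise coprime; N = 27·107·173·67·53 = 1774779147.
N/27 = 65732561; 65732561 ≡ 8 (mod 27); 8·17 ≡ 1, so inverse 17.
N/107 = 16586721; 16586721 ≡ 9 (mod 107); 9·12 ≡ 1, so inverse 12.
N/173 = 10258839; 10258839 ≡ 112 (mod 173); 112·17 ≡ 1, so inverse 17.
N/67 = 26489241; 26489241 ≡ 54 (mod 67); 54·36 ≡ 1, so inverse 36.
N/53 = 33486399; 33486399 ≡ 45 (mod 53); 45·33 ≡ 1, so inverse 33.
S ≡ 22·65732561·17 + 49·16586721·12 + 152·10258839·17 + 32·26489241·36 + 29·33486399·33 = 123407899213.
123407899213 mod 1774779147 = 948138070.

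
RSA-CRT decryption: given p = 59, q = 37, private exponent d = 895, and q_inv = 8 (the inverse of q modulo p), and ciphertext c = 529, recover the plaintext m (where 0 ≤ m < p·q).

d_p = d mod (p−1) = 895 mod 58 = 25; d_q = d mod (q−1) = 31.
m₁ = c^(d_p) mod p: c ≡ 57 (mod 59), and 57^25 mod 59 = 48.
m₂ = c^(d_q) mod q: c ≡ 11 (mod 37), and 11^31 mod 37 = 11.
h = q_inv·(m₁ − m₂) mod p = 8·(48 − 11) mod 59 = 1.
m = m₂ + h·q = 11 + 1·37 = 48.

48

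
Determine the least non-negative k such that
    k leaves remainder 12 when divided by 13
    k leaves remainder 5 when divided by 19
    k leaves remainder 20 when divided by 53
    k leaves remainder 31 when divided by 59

550796

The moduli are pairwise coprime; N = 13·19·53·59 = 772369.
N/13 = 59413; 59413 ≡ 3 (mod 13); 3·9 ≡ 1, so inverse 9.
N/19 = 40651; 40651 ≡ 10 (mod 19); 10·2 ≡ 1, so inverse 2.
N/53 = 14573; 14573 ≡ 51 (mod 53); 51·26 ≡ 1, so inverse 26.
N/59 = 13091; 13091 ≡ 52 (mod 59); 52·42 ≡ 1, so inverse 42.
k ≡ 12·59413·9 + 5·40651·2 + 20·14573·26 + 31·13091·42 = 31445556.
31445556 mod 772369 = 550796.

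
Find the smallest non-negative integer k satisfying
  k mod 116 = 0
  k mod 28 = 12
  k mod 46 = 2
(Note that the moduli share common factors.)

Combine the congruences pairwise.
gcd(116, 28) = 4 and 4 | (12 − 0), so the pair is consistent; merging gives k ≡ 348 (mod 812), where 812 = lcm(116, 28).
gcd(812, 46) = 2 and 2 | (2 − 348), so the pair is consistent; merging gives k ≡ 10904 (mod 18676), where 18676 = lcm(812, 46).
The solution is unique modulo lcm(116, 28, 46) = 18676.

10904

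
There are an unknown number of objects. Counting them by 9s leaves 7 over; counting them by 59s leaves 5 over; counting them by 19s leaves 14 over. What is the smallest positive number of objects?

9799

From N ≡ 7 (mod 9) write N = 7 + 9t. Substituting into N ≡ 5 (mod 59) gives 9t ≡ 57 (mod 59), and since 9⁻¹ ≡ 46 (mod 59), t ≡ 26. Hence N ≡ 7 + 9·26 = 241 (mod 531).
From N ≡ 241 (mod 531) write N = 241 + 531t. Substituting into N ≡ 14 (mod 19) gives 531t ≡ 1 (mod 19), and since 18⁻¹ ≡ 18 (mod 19), t ≡ 18. Hence N ≡ 241 + 531·18 = 9799 (mod 10089).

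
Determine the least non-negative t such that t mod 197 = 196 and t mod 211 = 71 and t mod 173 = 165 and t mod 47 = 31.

Combine the congruences pairwise.
From t ≡ 196 (mod 197) write t = 196 + 197s. Substituting into t ≡ 71 (mod 211) gives 197s ≡ 86 (mod 211), and since 197⁻¹ ≡ 15 (mod 211), s ≡ 24. Hence t ≡ 196 + 197·24 = 4924 (mod 41567).
From t ≡ 4924 (mod 41567) write t = 4924 + 41567s. Substituting into t ≡ 165 (mod 173) gives 41567s ≡ 85 (mod 173), and since 47⁻¹ ≡ 81 (mod 173), s ≡ 138. Hence t ≡ 4924 + 41567·138 = 5741170 (mod 7191091).
From t ≡ 5741170 (mod 7191091) write t = 5741170 + 7191091s. Substituting into t ≡ 31 (mod 47) gives 7191091s ≡ 5 (mod 47), and since 44⁻¹ ≡ 31 (mod 47), s ≡ 14. Hence t ≡ 5741170 + 7191091·14 = 106416444 (mod 337981277).

106416444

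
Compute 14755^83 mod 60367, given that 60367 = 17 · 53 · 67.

Mod 17: 14755 ≡ 16; by Fermat, exponent reduces to 83 mod 16 = 3; 16^3 ≡ 16 (mod 17).
Mod 53: 14755 ≡ 21; by Fermat, exponent reduces to 83 mod 52 = 31; 21^31 ≡ 26 (mod 53).
Mod 67: 14755 ≡ 15; by Fermat, exponent reduces to 83 mod 66 = 17; 15^17 ≡ 22 (mod 67).
Combine by CRT: x ≡ 16 (mod 17), x ≡ 26 (mod 53), x ≡ 22 (mod 67) ⇒ x ≡ 1563 (mod 60367).

1563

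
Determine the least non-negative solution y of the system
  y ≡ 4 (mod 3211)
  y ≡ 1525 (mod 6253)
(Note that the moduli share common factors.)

57802

gcd(3211, 6253) = 169 and 169 | (1525 − 4), so the pair is consistent; merging gives y ≡ 57802 (mod 118807), where 118807 = lcm(3211, 6253).
The solution is unique modulo lcm(3211, 6253) = 118807.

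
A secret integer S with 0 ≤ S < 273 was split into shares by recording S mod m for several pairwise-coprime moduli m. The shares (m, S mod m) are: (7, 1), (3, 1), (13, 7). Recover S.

From S ≡ 1 (mod 7) write S = 1 + 7t. Substituting into S ≡ 1 (mod 3) gives 7t ≡ 0 (mod 3), and since 1⁻¹ ≡ 1 (mod 3), t ≡ 0. Hence S ≡ 1 + 7·0 = 1 (mod 21).
From S ≡ 1 (mod 21) write S = 1 + 21t. Substituting into S ≡ 7 (mod 13) gives 21t ≡ 6 (mod 13), and since 8⁻¹ ≡ 5 (mod 13), t ≡ 4. Hence S ≡ 1 + 21·4 = 85 (mod 273).

85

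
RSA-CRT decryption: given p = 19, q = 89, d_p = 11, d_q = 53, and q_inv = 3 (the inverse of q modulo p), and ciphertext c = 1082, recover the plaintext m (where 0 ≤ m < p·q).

1595

m₁ = c^(d_p) mod p: c ≡ 18 (mod 19), and 18^11 mod 19 = 18.
m₂ = c^(d_q) mod q: c ≡ 14 (mod 89), and 14^53 mod 89 = 82.
h = q_inv·(m₁ − m₂) mod p = 3·(18 − 82) mod 19 = 17.
m = m₂ + h·q = 82 + 17·89 = 1595.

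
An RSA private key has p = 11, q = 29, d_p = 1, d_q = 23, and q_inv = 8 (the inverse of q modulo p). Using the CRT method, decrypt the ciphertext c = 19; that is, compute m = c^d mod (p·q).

250

m₁ = c^(d_p) mod p: c ≡ 8 (mod 11), and 8^1 mod 11 = 8.
m₂ = c^(d_q) mod q: c ≡ 19 (mod 29), and 19^23 mod 29 = 18.
h = q_inv·(m₁ − m₂) mod p = 8·(8 − 18) mod 11 = 8.
m = m₂ + h·q = 18 + 8·29 = 250.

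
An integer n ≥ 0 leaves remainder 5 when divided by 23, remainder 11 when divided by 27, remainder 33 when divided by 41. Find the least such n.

17048

Combine the congruences pairwise.
From n ≡ 5 (mod 23) write n = 5 + 23t. Substituting into n ≡ 11 (mod 27) gives 23t ≡ 6 (mod 27), and since 23⁻¹ ≡ 20 (mod 27), t ≡ 12. Hence n ≡ 5 + 23·12 = 281 (mod 621).
From n ≡ 281 (mod 621) write n = 281 + 621t. Substituting into n ≡ 33 (mod 41) gives 621t ≡ 39 (mod 41), and since 6⁻¹ ≡ 7 (mod 41), t ≡ 27. Hence n ≡ 281 + 621·27 = 17048 (mod 25461).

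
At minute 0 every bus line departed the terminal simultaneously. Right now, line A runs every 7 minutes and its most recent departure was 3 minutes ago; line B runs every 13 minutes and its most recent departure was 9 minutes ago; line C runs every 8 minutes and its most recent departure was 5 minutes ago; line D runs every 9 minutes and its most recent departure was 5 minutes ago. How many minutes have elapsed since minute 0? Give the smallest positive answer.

The moduli are pairwise coprime; N = 7·13·8·9 = 6552.
N/7 = 936; 936 ≡ 5 (mod 7); 5·3 ≡ 1, so inverse 3.
N/13 = 504; 504 ≡ 10 (mod 13); 10·4 ≡ 1, so inverse 4.
N/8 = 819; 819 ≡ 3 (mod 8); 3·3 ≡ 1, so inverse 3.
N/9 = 728; 728 ≡ 8 (mod 9); 8·8 ≡ 1, so inverse 8.
t ≡ 3·936·3 + 9·504·4 + 5·819·3 + 5·728·8 = 67973.
67973 mod 6552 = 2453.

2453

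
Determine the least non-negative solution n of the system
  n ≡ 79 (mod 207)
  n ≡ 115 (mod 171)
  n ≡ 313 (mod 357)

251998

gcd(207, 171) = 9 and 9 | (115 − 79), so the pair is consistent; merging gives n ≡ 286 (mod 3933), where 3933 = lcm(207, 171).
gcd(3933, 357) = 3 and 3 | (313 − 286), so the pair is consistent; merging gives n ≡ 251998 (mod 468027), where 468027 = lcm(3933, 357).
The solution is unique modulo lcm(207, 171, 357) = 468027.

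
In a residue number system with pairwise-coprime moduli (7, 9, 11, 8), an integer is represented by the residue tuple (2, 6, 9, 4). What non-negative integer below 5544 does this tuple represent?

The moduli are pairwise coprime; N = 7·9·11·8 = 5544.
N/7 = 792; 792 ≡ 1 (mod 7), inverse 1.
N/9 = 616; 616 ≡ 4 (mod 9); 4·7 ≡ 1, so inverse 7.
N/11 = 504; 504 ≡ 9 (mod 11); 9·5 ≡ 1, so inverse 5.
N/8 = 693; 693 ≡ 5 (mod 8); 5·5 ≡ 1, so inverse 5.
x ≡ 2·792·1 + 6·616·7 + 9·504·5 + 4·693·5 = 63996.
63996 mod 5544 = 3012.

3012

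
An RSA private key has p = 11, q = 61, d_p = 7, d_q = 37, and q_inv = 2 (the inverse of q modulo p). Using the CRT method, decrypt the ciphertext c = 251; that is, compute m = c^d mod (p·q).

m₁ = c^(d_p) mod p: c ≡ 9 (mod 11), and 9^7 mod 11 = 4.
m₂ = c^(d_q) mod q: c ≡ 7 (mod 61), and 7^37 mod 61 = 18.
h = q_inv·(m₁ − m₂) mod p = 2·(4 − 18) mod 11 = 5.
m = m₂ + h·q = 18 + 5·61 = 323.

323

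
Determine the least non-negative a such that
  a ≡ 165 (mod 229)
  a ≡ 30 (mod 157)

From a ≡ 165 (mod 229) write a = 165 + 229t. Substituting into a ≡ 30 (mod 157) gives 229t ≡ 22 (mod 157), and since 72⁻¹ ≡ 24 (mod 157), t ≡ 57. Hence a ≡ 165 + 229·57 = 13218 (mod 35953).

13218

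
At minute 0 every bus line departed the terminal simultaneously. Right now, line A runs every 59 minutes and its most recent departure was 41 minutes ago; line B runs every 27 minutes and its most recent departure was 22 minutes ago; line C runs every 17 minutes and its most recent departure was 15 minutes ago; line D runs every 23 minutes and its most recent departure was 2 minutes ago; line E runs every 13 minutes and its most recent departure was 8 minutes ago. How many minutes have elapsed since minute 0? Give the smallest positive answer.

4191637

The moduli are pairwise coprime; N = 59·27·17·23·13 = 8097219.
N/59 = 137241; 137241 ≡ 7 (mod 59); 7·17 ≡ 1, so inverse 17.
N/27 = 299897; 299897 ≡ 8 (mod 27); 8·17 ≡ 1, so inverse 17.
N/17 = 476307; 476307 ≡ 1 (mod 17), inverse 1.
N/23 = 352053; 352053 ≡ 15 (mod 23); 15·20 ≡ 1, so inverse 20.
N/13 = 622863; 622863 ≡ 7 (mod 13); 7·2 ≡ 1, so inverse 2.
t ≡ 41·137241·17 + 22·299897·17 + 15·476307·1 + 2·352053·20 + 8·622863·2 = 239010988.
239010988 mod 8097219 = 4191637.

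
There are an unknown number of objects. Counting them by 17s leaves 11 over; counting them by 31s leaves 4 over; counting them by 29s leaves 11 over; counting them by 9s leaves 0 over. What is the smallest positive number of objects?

The moduli are pairwise coprime; M = 17·31·29·9 = 137547.
M/17 = 8091; 8091 ≡ 16 (mod 17); 16·16 ≡ 1, so inverse 16.
M/31 = 4437; 4437 ≡ 4 (mod 31); 4·8 ≡ 1, so inverse 8.
M/29 = 4743; 4743 ≡ 16 (mod 29); 16·20 ≡ 1, so inverse 20.
M/9 = 15283; 15283 ≡ 1 (mod 9), inverse 1.
N ≡ 11·8091·16 + 4·4437·8 + 11·4743·20 + 0·15283·1 = 2609460.
2609460 mod 137547 = 133614.

133614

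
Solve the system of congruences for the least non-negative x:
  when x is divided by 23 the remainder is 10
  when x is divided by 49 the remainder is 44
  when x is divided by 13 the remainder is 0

Combine the congruences pairwise.
From x ≡ 10 (mod 23) write x = 10 + 23t. Substituting into x ≡ 44 (mod 49) gives 23t ≡ 34 (mod 49), and since 23⁻¹ ≡ 32 (mod 49), t ≡ 10. Hence x ≡ 10 + 23·10 = 240 (mod 1127).
From x ≡ 240 (mod 1127) write x = 240 + 1127t. Substituting into x ≡ 0 (mod 13) gives 1127t ≡ 7 (mod 13), and since 9⁻¹ ≡ 3 (mod 13), t ≡ 8. Hence x ≡ 240 + 1127·8 = 9256 (mod 14651).

9256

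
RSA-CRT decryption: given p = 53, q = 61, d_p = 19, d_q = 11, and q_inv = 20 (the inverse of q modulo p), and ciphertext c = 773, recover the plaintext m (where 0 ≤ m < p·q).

m₁ = c^(d_p) mod p: c ≡ 31 (mod 53), and 31^19 mod 53 = 8.
m₂ = c^(d_q) mod q: c ≡ 41 (mod 61), and 41^11 mod 61 = 41.
h = q_inv·(m₁ − m₂) mod p = 20·(8 − 41) mod 53 = 29.
m = m₂ + h·q = 41 + 29·61 = 1810.

1810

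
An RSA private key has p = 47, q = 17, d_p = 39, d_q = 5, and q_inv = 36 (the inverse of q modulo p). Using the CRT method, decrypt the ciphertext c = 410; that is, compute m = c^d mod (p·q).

m₁ = c^(d_p) mod p: c ≡ 34 (mod 47), and 34^39 mod 47 = 6.
m₂ = c^(d_q) mod q: c ≡ 2 (mod 17), and 2^5 mod 17 = 15.
h = q_inv·(m₁ − m₂) mod p = 36·(6 − 15) mod 47 = 5.
m = m₂ + h·q = 15 + 5·17 = 100.

100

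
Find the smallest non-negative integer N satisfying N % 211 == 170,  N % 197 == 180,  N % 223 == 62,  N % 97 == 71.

801970

From N ≡ 170 (mod 211) write N = 170 + 211t. Substituting into N ≡ 180 (mod 197) gives 211t ≡ 10 (mod 197), and since 14⁻¹ ≡ 183 (mod 197), t ≡ 57. Hence N ≡ 170 + 211·57 = 12197 (mod 41567).
From N ≡ 12197 (mod 41567) write N = 12197 + 41567t. Substituting into N ≡ 62 (mod 223) gives 41567t ≡ 130 (mod 223), and since 89⁻¹ ≡ 218 (mod 223), t ≡ 19. Hence N ≡ 12197 + 41567·19 = 801970 (mod 9269441).
From N ≡ 801970 (mod 9269441) write N = 801970 + 9269441t. Substituting into N ≡ 71 (mod 97) gives 9269441t ≡ 0 (mod 97), and since 24⁻¹ ≡ 93 (mod 97), t ≡ 0. Hence N ≡ 801970 + 9269441·0 = 801970 (mod 899135777).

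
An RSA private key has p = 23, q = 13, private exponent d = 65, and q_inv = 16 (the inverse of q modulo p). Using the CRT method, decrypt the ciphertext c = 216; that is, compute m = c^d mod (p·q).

294

d_p = d mod (p−1) = 65 mod 22 = 21; d_q = d mod (q−1) = 5.
m₁ = c^(d_p) mod p: c ≡ 9 (mod 23), and 9^21 mod 23 = 18.
m₂ = c^(d_q) mod q: c ≡ 8 (mod 13), and 8^5 mod 13 = 8.
h = q_inv·(m₁ − m₂) mod p = 16·(18 − 8) mod 23 = 22.
m = m₂ + h·q = 8 + 22·13 = 294.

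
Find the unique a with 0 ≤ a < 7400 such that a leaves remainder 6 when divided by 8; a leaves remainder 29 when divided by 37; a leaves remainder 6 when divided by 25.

806

From a ≡ 6 (mod 8) write a = 6 + 8t. Substituting into a ≡ 29 (mod 37) gives 8t ≡ 23 (mod 37), and since 8⁻¹ ≡ 14 (mod 37), t ≡ 26. Hence a ≡ 6 + 8·26 = 214 (mod 296).
From a ≡ 214 (mod 296) write a = 214 + 296t. Substituting into a ≡ 6 (mod 25) gives 296t ≡ 17 (mod 25), and since 21⁻¹ ≡ 6 (mod 25), t ≡ 2. Hence a ≡ 214 + 296·2 = 806 (mod 7400).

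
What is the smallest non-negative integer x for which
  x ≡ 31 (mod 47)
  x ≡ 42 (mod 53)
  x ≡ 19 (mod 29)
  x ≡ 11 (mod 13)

187185

The moduli are pairwise coprime; N = 47·53·29·13 = 939107.
N/47 = 19981; 19981 ≡ 6 (mod 47); 6·8 ≡ 1, so inverse 8.
N/53 = 17719; 17719 ≡ 17 (mod 53); 17·25 ≡ 1, so inverse 25.
N/29 = 32383; 32383 ≡ 19 (mod 29); 19·26 ≡ 1, so inverse 26.
N/13 = 72239; 72239 ≡ 11 (mod 13); 11·6 ≡ 1, so inverse 6.
x ≡ 31·19981·8 + 42·17719·25 + 19·32383·26 + 11·72239·6 = 44325214.
44325214 mod 939107 = 187185.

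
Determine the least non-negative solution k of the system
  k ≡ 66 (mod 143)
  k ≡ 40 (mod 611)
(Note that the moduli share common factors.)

4928

gcd(143, 611) = 13 and 13 | (40 − 66), so the pair is consistent; merging gives k ≡ 4928 (mod 6721), where 6721 = lcm(143, 611).
The solution is unique modulo lcm(143, 611) = 6721.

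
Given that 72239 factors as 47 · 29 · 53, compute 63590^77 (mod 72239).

Mod 47: 63590 ≡ 46; by Fermat, exponent reduces to 77 mod 46 = 31; 46^31 ≡ 46 (mod 47).
Mod 29: 63590 ≡ 22; by Fermat, exponent reduces to 77 mod 28 = 21; 22^21 ≡ 28 (mod 29).
Mod 53: 63590 ≡ 43; by Fermat, exponent reduces to 77 mod 52 = 25; 43^25 ≡ 37 (mod 53).
Combine by CRT: x ≡ 46 (mod 47), x ≡ 28 (mod 29), x ≡ 37 (mod 53) ⇒ x ≡ 1362 (mod 72239).

1362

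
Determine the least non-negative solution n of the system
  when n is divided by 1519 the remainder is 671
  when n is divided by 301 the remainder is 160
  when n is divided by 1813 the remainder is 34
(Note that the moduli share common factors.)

gcd(1519, 301) = 7 and 7 | (160 − 671), so the pair is consistent; merging gives n ≡ 43203 (mod 65317), where 65317 = lcm(1519, 301).
gcd(65317, 1813) = 49 and 49 | (34 − 43203), so the pair is consistent; merging gives n ≡ 500422 (mod 2416729), where 2416729 = lcm(65317, 1813).
The solution is unique modulo lcm(1519, 301, 1813) = 2416729.

500422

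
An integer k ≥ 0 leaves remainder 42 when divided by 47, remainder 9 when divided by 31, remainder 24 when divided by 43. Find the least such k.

12967

The moduli are pairwise coprime; N = 47·31·43 = 62651.
N/47 = 1333; 1333 ≡ 17 (mod 47); 17·36 ≡ 1, so inverse 36.
N/31 = 2021; 2021 ≡ 6 (mod 31); 6·26 ≡ 1, so inverse 26.
N/43 = 1457; 1457 ≡ 38 (mod 43); 38·17 ≡ 1, so inverse 17.
k ≡ 42·1333·36 + 9·2021·26 + 24·1457·17 = 3082866.
3082866 mod 62651 = 12967.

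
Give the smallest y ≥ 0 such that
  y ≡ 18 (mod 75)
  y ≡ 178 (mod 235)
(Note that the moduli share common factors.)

3468

gcd(75, 235) = 5 and 5 | (178 − 18), so the pair is consistent; merging gives y ≡ 3468 (mod 3525), where 3525 = lcm(75, 235).
The solution is unique modulo lcm(75, 235) = 3525.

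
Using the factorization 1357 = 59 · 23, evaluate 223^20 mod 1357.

1296

Mod 59: 223 ≡ 46; 46^20 ≡ 57 (mod 59).
Mod 23: 223 ≡ 16; 16^20 ≡ 8 (mod 23).
Combine by CRT: x ≡ 57 (mod 59), x ≡ 8 (mod 23) ⇒ x ≡ 1296 (mod 1357).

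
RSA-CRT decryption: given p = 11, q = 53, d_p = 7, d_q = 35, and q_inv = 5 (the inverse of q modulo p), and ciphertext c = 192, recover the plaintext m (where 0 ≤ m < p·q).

344

m₁ = c^(d_p) mod p: c ≡ 5 (mod 11), and 5^7 mod 11 = 3.
m₂ = c^(d_q) mod q: c ≡ 33 (mod 53), and 33^35 mod 53 = 26.
h = q_inv·(m₁ − m₂) mod p = 5·(3 − 26) mod 11 = 6.
m = m₂ + h·q = 26 + 6·53 = 344.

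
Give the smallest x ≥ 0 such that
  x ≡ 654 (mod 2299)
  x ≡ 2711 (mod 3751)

gcd(2299, 3751) = 121 and 121 | (2711 − 654), so the pair is consistent; merging gives x ≡ 62727 (mod 71269), where 71269 = lcm(2299, 3751).
The solution is unique modulo lcm(2299, 3751) = 71269.

62727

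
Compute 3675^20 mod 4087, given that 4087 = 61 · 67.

596

Mod 61: 3675 ≡ 15; 15^20 ≡ 47 (mod 61).
Mod 67: 3675 ≡ 57; 57^20 ≡ 60 (mod 67).
Combine by CRT: x ≡ 47 (mod 61), x ≡ 60 (mod 67) ⇒ x ≡ 596 (mod 4087).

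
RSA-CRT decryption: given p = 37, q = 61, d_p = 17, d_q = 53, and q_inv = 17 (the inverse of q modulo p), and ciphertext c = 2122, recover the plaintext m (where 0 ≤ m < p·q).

868

m₁ = c^(d_p) mod p: c ≡ 13 (mod 37), and 13^17 mod 37 = 17.
m₂ = c^(d_q) mod q: c ≡ 48 (mod 61), and 48^53 mod 61 = 14.
h = q_inv·(m₁ − m₂) mod p = 17·(17 − 14) mod 37 = 14.
m = m₂ + h·q = 14 + 14·61 = 868.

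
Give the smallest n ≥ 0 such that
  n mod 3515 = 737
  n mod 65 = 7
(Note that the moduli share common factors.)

gcd(3515, 65) = 5 and 5 | (7 − 737), so the pair is consistent; merging gives n ≡ 35887 (mod 45695), where 45695 = lcm(3515, 65).
The solution is unique modulo lcm(3515, 65) = 45695.

35887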